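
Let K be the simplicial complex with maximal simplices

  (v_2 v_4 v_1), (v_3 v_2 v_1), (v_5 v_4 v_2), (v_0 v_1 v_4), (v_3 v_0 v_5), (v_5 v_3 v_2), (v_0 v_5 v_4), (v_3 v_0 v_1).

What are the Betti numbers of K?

K has 6 vertices, 12 edges, 8 triangles.
rank ∂_0 = 0, rank ∂_1 = 5 ⇒ b_0 = 6 − 0 − 5 = 1; all invariant factors of ∂_1 are 1 so no torsion. So H_0 ≅ Z.
rank ∂_1 = 5, rank ∂_2 = 7 ⇒ b_1 = 12 − 5 − 7 = 0; all invariant factors of ∂_2 are 1 so no torsion. So H_1 ≅ 0.
rank ∂_2 = 7, rank ∂_3 = 0 ⇒ b_2 = 8 − 7 − 0 = 1. So H_2 ≅ Z.

b_0 = 1, b_1 = 0, b_2 = 1.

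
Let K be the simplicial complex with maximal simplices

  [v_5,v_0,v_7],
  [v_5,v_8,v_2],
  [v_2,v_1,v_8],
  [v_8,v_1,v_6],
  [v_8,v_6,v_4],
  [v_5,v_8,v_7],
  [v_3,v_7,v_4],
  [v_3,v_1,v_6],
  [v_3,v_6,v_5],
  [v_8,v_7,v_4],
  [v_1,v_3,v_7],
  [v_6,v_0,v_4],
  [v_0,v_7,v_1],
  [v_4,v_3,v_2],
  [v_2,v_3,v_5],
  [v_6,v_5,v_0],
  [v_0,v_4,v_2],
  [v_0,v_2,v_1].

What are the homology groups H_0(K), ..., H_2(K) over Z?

H_0 ≅ Z,  H_1 ≅ Z^2,  H_2 ≅ Z.

Take the total order v_0 < v_1 < v_2 < v_3 < v_4 < v_5 < v_6 < v_7 < v_8 on the vertex set. Then K (dimension 2) consists of the simplices:

  0-simplices (9): [v_0], [v_1], [v_2], [v_3], [v_4], [v_5], [v_6], [v_7], [v_8]
  1-simplices (27): (27 of them)
  2-simplices (18): (18 of them)

so the chain groups are C_0 ≅ Z^9, C_1 ≅ Z^27, C_2 ≅ Z^18.

The boundary map ∂_1: C_1 → C_0 sends each edge [p,q] (with p < q) to q − p. For instance
  ∂[v_3,v_4] = [v_4] − [v_3].
This gives a 9×27 integer matrix of rank 8; reducing to Smith normal form yields diagonal entries (1,1,1,1,1,1,1,1).

Boundary ∂_2: C_2 → C_1 sends each 2-simplex [p,q,r] to [q,r] − [p,r] + [p,q]. For instance
  ∂[v_0,v_5,v_7] = [v_5,v_7] − [v_0,v_7] + [v_0,v_5],
  ∂[v_0,v_1,v_2] = [v_1,v_2] − [v_0,v_2] + [v_0,v_1].
The resulting 27×18 matrix has rank 17, and its Smith normal form has invariant factors (1,1,1,1,1,1,1,1,1,1,1,1,1,1,1,1,1).

Reading off H_k = ker ∂_k / im ∂_{k+1}:

  H_0: rank C_0 − rank ∂_1 = 9 − 8 = 1, and the invariant factors of ∂_1 are all 1, so H_0 ≅ Z.
  H_1: rank ker ∂_1 − rank ∂_2 = (27 − 8) − 17 = 2, and the invariant factors of ∂_2 are all 1, so H_1 ≅ Z^2.
  H_2: rank ker ∂_2 − rank ∂_3 = (18 − 17) − 0 = 1, and there is no ∂_3, so H_2 ≅ Z.

(K is a triangulation of the torus T^2.)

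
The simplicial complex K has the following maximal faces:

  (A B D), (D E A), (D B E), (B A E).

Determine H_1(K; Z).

H_1 ≅ 0.

K has 4 vertices, 6 edges, 4 triangles.
rank ∂_1 = 3, rank ∂_2 = 3 ⇒ b_1 = 6 − 3 − 3 = 0; all invariant factors of ∂_2 are 1 so no torsion. So H_1 = 0.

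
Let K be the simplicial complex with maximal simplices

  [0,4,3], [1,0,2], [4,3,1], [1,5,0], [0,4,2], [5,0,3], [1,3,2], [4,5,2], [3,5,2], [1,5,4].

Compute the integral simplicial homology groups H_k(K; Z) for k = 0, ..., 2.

Take the total order 0 < 1 < 2 < 3 < 4 < 5 on the vertex set. Then K (dimension 2) consists of the simplices:

  0-simplices (6): [0], [1], [2], [3], [4], [5]
  1-simplices (15): [0,1], [0,2], [0,3], [0,4], [0,5], [1,2], [1,3], [1,4], [1,5], [2,3], [2,4], [2,5], [3,4], [3,5], [4,5]
  2-simplices (10): [0,1,2], [0,1,5], [0,2,4], [0,3,4], [0,3,5], [1,2,3], [1,3,4], [1,4,5], [2,3,5], [2,4,5]

Hence C_0 ≅ Z^6, C_1 ≅ Z^15, C_2 ≅ Z^10.

∂_1: C_1 → C_0 is given by ∂[p,q] = [q] − [p].
As a 6×15 matrix over Z this has rank 5, with invariant factors (1,1,1,1,1).

The boundary map ∂_2: C_2 → C_1 maps a triangle to the signed sum of its edges. For instance
  ∂[0,3,4] = [3,4] − [0,4] + [0,3],
  ∂[1,4,5] = [4,5] − [1,5] + [1,4].
The 15×10 boundary matrix has rank 10 and Smith normal form diag(1,1,1,1,1,1,1,1,1,2).

Now H_k = ker ∂_k / im ∂_{k+1}, so:

  H_0: rank C_0 − rank ∂_1 = 6 − 5 = 1, and the invariant factors of ∂_1 are all 1, so H_0 ≅ Z.
  H_1: rank ker ∂_1 − rank ∂_2 = (15 − 5) − 10 = 0, and ∂_2 has invariant factor 2 > 1, so H_1 ≅ Z/2Z.
  H_2: rank ker ∂_2 − rank ∂_3 = (10 − 10) − 0 = 0, and there is no ∂_3, so H_2 ≅ 0.

As a check, the Euler characteristic is 6 − 15 + 10 = 1, which agrees with 1 − 0 + 0 = 1.
(K is a triangulation of the real projective plane RP^2.)

H_0 ≅ Z,  H_1 ≅ Z/2Z,  H_2 = 0.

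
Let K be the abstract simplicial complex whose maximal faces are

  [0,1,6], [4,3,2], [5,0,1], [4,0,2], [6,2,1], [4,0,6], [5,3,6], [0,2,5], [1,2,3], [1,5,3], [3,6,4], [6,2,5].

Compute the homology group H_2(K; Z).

Order the vertices as 0 < 1 < 2 < 3 < 4 < 5 < 6. Listing each simplex with vertices in this order, K has dimension 2 with simplices:

  0-simplices (7): [0], [1], [2], [3], [4], [5], [6]
  1-simplices (18): [0,1], [0,2], [0,4], [0,5], [0,6], [1,2], [1,3], [1,5], [1,6], [2,3], [2,4], [2,5], [2,6], [3,4], [3,5], [3,6], [4,6], [5,6]
  2-simplices (12): [0,1,5], [0,1,6], [0,2,4], [0,2,5], [0,4,6], [1,2,3], [1,2,6], [1,3,5], [2,3,4], [2,5,6], [3,4,6], [3,5,6]

so the chain groups are C_0 ≅ Z^7, C_1 ≅ Z^18, C_2 ≅ Z^12.

The boundary map ∂_1: C_1 → C_0 sends each edge [p,q] (with p < q) to q − p.
As a 7×18 matrix over Z this has rank 6, with invariant factors (1,1,1,1,1,1).

Boundary ∂_2: C_2 → C_1 maps a triangle to the signed sum of its edges. For instance
  ∂[0,1,6] = [1,6] − [0,6] + [0,1],
  ∂[1,3,5] = [3,5] − [1,5] + [1,3].
The resulting 18×12 matrix has rank 12, and its Smith normal form has invariant factors (1,1,1,1,1,1,1,1,1,1,1,2).

Now H_k = ker ∂_k / im ∂_{k+1}, so:

  H_2: rank ker ∂_2 − rank ∂_3 = (12 − 12) − 0 = 0, and there is no ∂_3, so H_2 ≅ 0.

H_2 = 0.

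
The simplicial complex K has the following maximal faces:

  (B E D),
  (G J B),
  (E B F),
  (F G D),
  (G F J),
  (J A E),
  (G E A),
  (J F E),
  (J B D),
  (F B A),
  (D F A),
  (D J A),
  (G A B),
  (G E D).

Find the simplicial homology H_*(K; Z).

H_0 = Z,  H_1 = Z^2,  H_2 = Z.

K has 7 vertices, 21 edges, 14 triangles.
rank ∂_0 = 0, rank ∂_1 = 6 ⇒ b_0 = 7 − 0 − 6 = 1; all invariant factors of ∂_1 are 1 so no torsion. So H_0 ≅ Z.
rank ∂_1 = 6, rank ∂_2 = 13 ⇒ b_1 = 21 − 6 − 13 = 2; all invariant factors of ∂_2 are 1 so no torsion. So H_1 ≅ Z^2.
rank ∂_2 = 13, rank ∂_3 = 0 ⇒ b_2 = 14 − 13 − 0 = 1. So H_2 ≅ Z.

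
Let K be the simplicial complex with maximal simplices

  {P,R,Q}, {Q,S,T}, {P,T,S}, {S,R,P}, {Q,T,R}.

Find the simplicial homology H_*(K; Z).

H_0 = Z,  H_1 = Z,  H_2 = 0.

We work with the vertex ordering P < Q < R < S < T. The simplices of K, each written with vertices in increasing order, are:

  0-simplices (5): P, Q, R, S, T
  1-simplices (10): PQ, PR, PS, PT, QR, QS, QT, RS, RT, ST
  2-simplices (5): PQR, PRS, PST, QRT, QST

so the chain groups are C_0 ≅ Z^5, C_1 ≅ Z^10, C_2 ≅ Z^5.

∂_1: C_1 → C_0 sends each edge [p,q] (with p < q) to q − p.
The resulting 5×10 matrix has rank 4, and its Smith normal form has invariant factors (1,1,1,1).

The boundary map ∂_2: C_2 → C_1 acts by ∂[p,q,r] = [q,r] − [p,r] + [p,q]. For instance
  ∂PST = ST − PT + PS,
  ∂PRS = RS − PS + PR.
The 10×5 boundary matrix has rank 5 and Smith normal form diag(1,1,1,1,1).

Now H_k = ker ∂_k / im ∂_{k+1}, so:

  H_0: rank C_0 − rank ∂_1 = 5 − 4 = 1, and the invariant factors of ∂_1 are all 1, so H_0 = Z.
  H_1: rank ker ∂_1 − rank ∂_2 = (10 − 4) − 5 = 1, and the invariant factors of ∂_2 are all 1, so H_1 = Z.
  H_2: rank ker ∂_2 − rank ∂_3 = (5 − 5) − 0 = 0, and there is no ∂_3, so H_2 = 0.

As a check, the Euler characteristic is 5 − 10 + 5 = 0, which agrees with 1 − 1 + 0 = 0.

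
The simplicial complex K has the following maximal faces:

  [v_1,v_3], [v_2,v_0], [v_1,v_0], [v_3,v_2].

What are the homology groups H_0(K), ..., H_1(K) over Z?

K has 4 vertices, 4 edges.
rank ∂_0 = 0, rank ∂_1 = 3 ⇒ b_0 = 4 − 0 − 3 = 1; all invariant factors of ∂_1 are 1 so no torsion. So H_0 = Z.
rank ∂_1 = 3, rank ∂_2 = 0 ⇒ b_1 = 4 − 3 − 0 = 1. So H_1 = Z.

H_0 ≅ Z,  H_1 ≅ Z.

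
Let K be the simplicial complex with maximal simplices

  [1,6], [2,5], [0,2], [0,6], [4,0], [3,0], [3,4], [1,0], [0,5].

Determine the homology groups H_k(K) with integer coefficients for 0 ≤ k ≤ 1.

H_0 ≅ Z,  H_1 ≅ Z^3.

Take the total order 0 < 1 < 2 < 3 < 4 < 5 < 6 on the vertex set. Then K (dimension 1) consists of the simplices:

  0-simplices (7): [0], [1], [2], [3], [4], [5], [6]
  1-simplices (9): [0,1], [0,2], [0,3], [0,4], [0,5], [0,6], [1,6], [2,5], [3,4]

Hence C_0 ≅ Z^7, C_1 ≅ Z^9.

The boundary map ∂_1: C_1 → C_0 maps an edge to its endpoints' difference, ∂[p,q] = q − p.
This gives a 7×9 integer matrix of rank 6; reducing to Smith normal form yields diagonal entries (1,1,1,1,1,1).

From H_k ≅ ker(∂_k) / im(∂_{k+1}) we obtain:

  H_0: rank C_0 − rank ∂_1 = 7 − 6 = 1, and the invariant factors of ∂_1 are all 1, so H_0 = Z.
  H_1: rank ker ∂_1 − rank ∂_2 = (9 − 6) − 0 = 3, and there is no ∂_2, so H_1 = Z^3.

(K is a triangulation of a wedge of 3 circles.)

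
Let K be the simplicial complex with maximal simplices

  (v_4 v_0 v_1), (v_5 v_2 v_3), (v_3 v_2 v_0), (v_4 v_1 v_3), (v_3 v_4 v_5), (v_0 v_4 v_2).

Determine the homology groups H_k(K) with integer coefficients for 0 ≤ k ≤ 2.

K has 6 vertices, 12 edges, 6 triangles.
rank ∂_0 = 0, rank ∂_1 = 5 ⇒ b_0 = 6 − 0 − 5 = 1; all invariant factors of ∂_1 are 1 so no torsion. So H_0 ≅ Z.
rank ∂_1 = 5, rank ∂_2 = 6 ⇒ b_1 = 12 − 5 − 6 = 1; all invariant factors of ∂_2 are 1 so no torsion. So H_1 ≅ Z.
rank ∂_2 = 6, rank ∂_3 = 0 ⇒ b_2 = 6 − 6 − 0 = 0. So H_2 ≅ 0.

H_0 = Z,  H_1 = Z,  H_2 = 0.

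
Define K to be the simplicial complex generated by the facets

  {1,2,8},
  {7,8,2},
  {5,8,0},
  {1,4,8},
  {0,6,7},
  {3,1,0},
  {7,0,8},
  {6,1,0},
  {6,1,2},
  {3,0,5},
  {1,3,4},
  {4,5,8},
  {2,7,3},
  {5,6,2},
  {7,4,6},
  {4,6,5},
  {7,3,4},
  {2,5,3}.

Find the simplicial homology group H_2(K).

H_2 = Z.

Take the total order 0 < 1 < 2 < 3 < 4 < 5 < 6 < 7 < 8 on the vertex set. Then K (dimension 2) consists of the simplices:

  0-simplices (9): [0], [1], [2], [3], [4], [5], [6], [7], [8]
  1-simplices (27): (27 of them)
  2-simplices (18): [0,1,3], [0,1,6], [0,3,5], [0,5,8], [0,6,7], [0,7,8], [1,2,6], [1,2,8], [1,3,4], [1,4,8], [2,3,5], [2,3,7], [2,5,6], [2,7,8], [3,4,7], [4,5,6], [4,5,8], [4,6,7]

so the chain groups are C_0 ≅ Z^9, C_1 ≅ Z^27, C_2 ≅ Z^18.

Boundary ∂_1: C_1 → C_0 is given by ∂[p,q] = [q] − [p]. For instance
  ∂[1,3] = [3] − [1].
As a 9×27 matrix over Z this has rank 8, with invariant factors (1,1,1,1,1,1,1,1).

Boundary ∂_2: C_2 → C_1 sends each 2-simplex [p,q,r] to [q,r] − [p,r] + [p,q]. For instance
  ∂[1,2,6] = [2,6] − [1,6] + [1,2],
  ∂[2,3,7] = [3,7] − [2,7] + [2,3].
The resulting 27×18 matrix has rank 17, and its Smith normal form has invariant factors (1,1,1,1,1,1,1,1,1,1,1,1,1,1,1,1,1).

From H_k ≅ ker(∂_k) / im(∂_{k+1}) we obtain:

  H_2: rank ker ∂_2 − rank ∂_3 = (18 − 17) − 0 = 1, and there is no ∂_3, so H_2 = Z.

(K is a triangulation of the torus T^2.)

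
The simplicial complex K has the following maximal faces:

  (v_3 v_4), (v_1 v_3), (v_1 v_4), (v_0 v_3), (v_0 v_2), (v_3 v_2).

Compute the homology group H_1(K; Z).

H_1 ≅ Z^2.

Take the total order v_0 < v_1 < v_2 < v_3 < v_4 on the vertex set. Then K (dimension 1) consists of the simplices:

  0-simplices (5): [v_0], [v_1], [v_2], [v_3], [v_4]
  1-simplices (6): [v_0,v_2], [v_0,v_3], [v_1,v_3], [v_1,v_4], [v_2,v_3], [v_3,v_4]

Hence C_0 ≅ Z^5, C_1 ≅ Z^6.

The boundary map ∂_1: C_1 → C_0 maps an edge to its endpoints' difference, ∂[p,q] = q − p. For instance
  ∂[v_1,v_3] = [v_3] − [v_1].
The 5×6 boundary matrix has rank 4 and Smith normal form diag(1,1,1,1).

Computing H_k = (kernel of ∂_k) / (image of ∂_{k+1}):

  H_1: rank ker ∂_1 − rank ∂_2 = (6 − 4) − 0 = 2, and there is no ∂_2, so H_1 = Z^2.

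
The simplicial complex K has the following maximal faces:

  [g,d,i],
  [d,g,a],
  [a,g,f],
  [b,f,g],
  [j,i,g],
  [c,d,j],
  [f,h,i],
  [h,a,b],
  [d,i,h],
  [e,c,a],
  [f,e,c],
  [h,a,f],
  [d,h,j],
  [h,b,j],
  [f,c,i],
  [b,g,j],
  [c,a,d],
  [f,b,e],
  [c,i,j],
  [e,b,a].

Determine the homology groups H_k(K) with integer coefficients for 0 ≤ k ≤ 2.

H_0 ≅ Z,  H_1 ≅ Z ⊕ Z/2,  H_2 = 0.

Fix the vertex order a < b < c < d < e < f < g < h < i < j and write every simplex with vertices in increasing order. Then dim K = 2 and the simplices of K are:

  0-simplices (10): a, b, c, d, e, f, g, h, i, j
  1-simplices (30): ab, ac, ad, ae, af, ag, ah, be, bf, bg, bh, bj, cd, ce, cf, ci, cj, dg, dh, di, dj, ef, fg, fh, fi, gi, gj, hi, hj, ij
  2-simplices (20): abe, abh, acd, ace, adg, afg, afh, bef, bfg, bgj, bhj, cdj, cef, cfi, cij, dgi, dhi, dhj, fhi, gij

Hence C_0 ≅ Z^10, C_1 ≅ Z^30, C_2 ≅ Z^20.

The boundary map ∂_1: C_1 → C_0 sends each edge [p,q] (with p < q) to q − p. For instance
  ∂be = e − b.
The resulting 10×30 matrix has rank 9, and its Smith normal form has invariant factors (1,1,1,1,1,1,1,1,1).

Boundary ∂_2: C_2 → C_1 sends each 2-simplex [p,q,r] to [q,r] − [p,r] + [p,q]. For instance
  ∂bfg = fg − bg + bf,
  ∂ace = ce − ae + ac.
The 30×20 boundary matrix has rank 20 and Smith normal form diag(1,1,1,1,1,1,1,1,1,1,1,1,1,1,1,1,1,1,1,2).

Now H_k = ker ∂_k / im ∂_{k+1}, so:

  H_0: rank C_0 − rank ∂_1 = 10 − 9 = 1, and the invariant factors of ∂_1 are all 1, so H_0 ≅ Z.
  H_1: rank ker ∂_1 − rank ∂_2 = (30 − 9) − 20 = 1, and ∂_2 has invariant factor 2 > 1, so H_1 ≅ Z ⊕ Z/2.
  H_2: rank ker ∂_2 − rank ∂_3 = (20 − 20) − 0 = 0, and there is no ∂_3, so H_2 ≅ 0.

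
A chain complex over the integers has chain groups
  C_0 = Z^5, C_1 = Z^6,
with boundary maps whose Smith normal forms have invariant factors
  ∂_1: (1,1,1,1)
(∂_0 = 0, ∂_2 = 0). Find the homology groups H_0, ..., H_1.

H_0 ≅ Z,  H_1 ≅ Z^2.

H_0: b_0 = 5 − 0 − 4 = 1; torsion from ∂_1 factors > 1: none. So H_0 ≅ Z.
H_1: b_1 = 6 − 4 − 0 = 2; torsion from ∂_2 factors > 1: none. So H_1 ≅ Z^2.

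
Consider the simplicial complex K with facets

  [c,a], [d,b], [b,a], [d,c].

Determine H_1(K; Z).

H_1 ≅ Z.

Order the vertices as a < b < c < d. Listing each simplex with vertices in this order, K has dimension 1 with simplices:

  0-simplices (4): a, b, c, d
  1-simplices (4): ab, ac, bd, cd

so the chain groups are C_0 ≅ Z^4, C_1 ≅ Z^4.

∂_1: C_1 → C_0 sends each edge [p,q] (with p < q) to q − p. For instance
  ∂bd = d − b.
The resulting 4×4 matrix has rank 3, and its Smith normal form has invariant factors (1,1,1).

Reading off H_k = ker ∂_k / im ∂_{k+1}:

  H_1: rank ker ∂_1 − rank ∂_2 = (4 − 3) − 0 = 1, and there is no ∂_2, so H_1 = Z.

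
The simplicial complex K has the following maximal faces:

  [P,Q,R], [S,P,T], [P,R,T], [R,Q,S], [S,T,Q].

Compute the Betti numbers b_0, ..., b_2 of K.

b_0 = 1, b_1 = 1, b_2 = 0.

Order the vertices as P < Q < R < S < T. Listing each simplex with vertices in this order, K has dimension 2 with simplices:

  0-simplices (5): P, Q, R, S, T
  1-simplices (10): PQ, PR, PS, PT, QR, QS, QT, RS, RT, ST
  2-simplices (5): PQR, PRT, PST, QRS, QST

so the chain groups are C_0 ≅ Z^5, C_1 ≅ Z^10, C_2 ≅ Z^5.

Boundary ∂_1: C_1 → C_0 is given by ∂[p,q] = [q] − [p].
The 5×10 boundary matrix has rank 4 and Smith normal form diag(1,1,1,1).

∂_2: C_2 → C_1 acts by ∂[p,q,r] = [q,r] − [p,r] + [p,q]. For instance
  ∂QRS = RS − QS + QR,
  ∂PQR = QR − PR + PQ.
This gives a 10×5 integer matrix of rank 5; reducing to Smith normal form yields diagonal entries (1,1,1,1,1).

From H_k ≅ ker(∂_k) / im(∂_{k+1}) we obtain:

  H_0: rank C_0 − rank ∂_1 = 5 − 4 = 1, and the invariant factors of ∂_1 are all 1, so H_0 = Z.
  H_1: rank ker ∂_1 − rank ∂_2 = (10 − 4) − 5 = 1, and the invariant factors of ∂_2 are all 1, so H_1 = Z.
  H_2: rank ker ∂_2 − rank ∂_3 = (5 − 5) − 0 = 0, and there is no ∂_3, so H_2 = 0.

As a check, the Euler characteristic is 5 − 10 + 5 = 0, which agrees with 1 − 1 + 0 = 0.
(K is a triangulation of the Möbius band.)

Hence the Betti numbers are b_0 = 1, b_1 = 1, b_2 = 0.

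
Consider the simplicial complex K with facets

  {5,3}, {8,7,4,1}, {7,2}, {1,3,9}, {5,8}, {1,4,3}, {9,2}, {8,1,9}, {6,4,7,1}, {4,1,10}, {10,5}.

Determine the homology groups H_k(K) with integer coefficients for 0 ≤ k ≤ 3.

Fix the vertex order 1 < 2 < 3 < 4 < 5 < 6 < 7 < 8 < 9 < 10 and write every simplex with vertices in increasing order. Then dim K = 3 and the simplices of K are:

  0-simplices (10): [1], [2], [3], [4], [5], [6], [7], [8], [9], [10]
  1-simplices (21): [1,3], [1,4], [1,6], [1,7], [1,8], [1,9], [1,10], [2,7], [2,9], [3,4], [3,5], [3,9], [4,6], [4,7], [4,8], [4,10], [5,8], [5,10], [6,7], [7,8], [8,9]
  2-simplices (11): [1,3,4], [1,3,9], [1,4,6], [1,4,7], [1,4,8], [1,4,10], [1,6,7], [1,7,8], [1,8,9], [4,6,7], [4,7,8]
  3-simplices (2): [1,4,6,7], [1,4,7,8]

so the chain groups are C_0 ≅ Z^10, C_1 ≅ Z^21, C_2 ≅ Z^11, C_3 ≅ Z^2.

Boundary ∂_1: C_1 → C_0 maps an edge to its endpoints' difference, ∂[p,q] = q − p. For instance
  ∂[4,7] = [7] − [4].
As a 10×21 matrix over Z this has rank 9, with invariant factors (1,1,1,1,1,1,1,1,1).

Boundary ∂_2: C_2 → C_1 maps a triangle to the signed sum of its edges. For instance
  ∂[4,7,8] = [7,8] − [4,8] + [4,7],
  ∂[1,4,8] = [4,8] − [1,8] + [1,4].
The resulting 21×11 matrix has rank 9, and its Smith normal form has invariant factors (1,1,1,1,1,1,1,1,1).

∂_3: C_3 → C_2 sends each 3-simplex σ to the alternating sum Σ_i (−1)^i (σ with its i-th vertex removed). For instance
  ∂[1,4,7,8] = [4,7,8] − [1,7,8] + [1,4,8] − [1,4,7],
  ∂[1,4,6,7] = [4,6,7] − [1,6,7] + [1,4,7] − [1,4,6].
The resulting 11×2 matrix has rank 2, and its Smith normal form has invariant factors (1,1).

Now H_k = ker ∂_k / im ∂_{k+1}, so:

  H_0: rank C_0 − rank ∂_1 = 10 − 9 = 1, and the invariant factors of ∂_1 are all 1, so H_0 = Z.
  H_1: rank ker ∂_1 − rank ∂_2 = (21 − 9) − 9 = 3, and the invariant factors of ∂_2 are all 1, so H_1 = Z^3.
  H_2: rank ker ∂_2 − rank ∂_3 = (11 − 9) − 2 = 0, and the invariant factors of ∂_3 are all 1, so H_2 = 0.
  H_3: rank ker ∂_3 − rank ∂_4 = (2 − 2) − 0 = 0, and there is no ∂_4, so H_3 = 0.

H_0 = Z,  H_1 = Z^3,  H_2 = 0,  H_3 = 0.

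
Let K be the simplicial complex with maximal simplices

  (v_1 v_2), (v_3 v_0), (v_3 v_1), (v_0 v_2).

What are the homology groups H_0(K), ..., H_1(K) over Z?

H_0 ≅ Z,  H_1 ≅ Z.

K has 4 vertices, 4 edges.
rank ∂_0 = 0, rank ∂_1 = 3 ⇒ b_0 = 4 − 0 − 3 = 1; all invariant factors of ∂_1 are 1 so no torsion. So H_0 ≅ Z.
rank ∂_1 = 3, rank ∂_2 = 0 ⇒ b_1 = 4 − 3 − 0 = 1. So H_1 ≅ Z.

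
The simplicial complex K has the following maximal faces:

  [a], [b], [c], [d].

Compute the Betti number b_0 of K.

b_0 = 4.

K has 4 vertices.
rank ∂_0 = 0, rank ∂_1 = 0 ⇒ b_0 = 4 − 0 − 0 = 4. So H_0 = Z^4.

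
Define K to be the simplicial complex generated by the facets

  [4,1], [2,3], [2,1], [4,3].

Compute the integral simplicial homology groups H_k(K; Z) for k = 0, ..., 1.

Fix the vertex order 1 < 2 < 3 < 4 and write every simplex with vertices in increasing order. Then dim K = 1 and the simplices of K are:

  0-simplices (4): [1], [2], [3], [4]
  1-simplices (4): [1,2], [1,4], [2,3], [3,4]

giving chain groups C_0 ≅ Z^4, C_1 ≅ Z^4.

∂_1: C_1 → C_0 sends each edge [p,q] (with p < q) to q − p.
This gives a 4×4 integer matrix of rank 3; reducing to Smith normal form yields diagonal entries (1,1,1).

From H_k ≅ ker(∂_k) / im(∂_{k+1}) we obtain:

  H_0: rank C_0 − rank ∂_1 = 4 − 3 = 1, and the invariant factors of ∂_1 are all 1, so H_0 = Z.
  H_1: rank ker ∂_1 − rank ∂_2 = (4 − 3) − 0 = 1, and there is no ∂_2, so H_1 = Z.

As a check, the Euler characteristic is 4 − 4 = 0, which agrees with 1 − 1 = 0.

H_0 ≅ Z,  H_1 ≅ Z.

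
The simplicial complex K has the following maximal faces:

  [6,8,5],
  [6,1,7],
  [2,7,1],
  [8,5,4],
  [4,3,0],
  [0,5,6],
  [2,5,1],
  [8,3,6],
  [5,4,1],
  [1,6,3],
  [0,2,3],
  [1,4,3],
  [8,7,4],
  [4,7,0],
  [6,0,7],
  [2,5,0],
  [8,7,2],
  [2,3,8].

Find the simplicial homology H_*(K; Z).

H_0 = Z,  H_1 = Z^2,  H_2 = Z.

Fix the vertex order 0 < 1 < 2 < 3 < 4 < 5 < 6 < 7 < 8 and write every simplex with vertices in increasing order. Then dim K = 2 and the simplices of K are:

  0-simplices (9): [0], [1], [2], [3], [4], [5], [6], [7], [8]
  1-simplices (27): (27 of them)
  2-simplices (18): [0,2,3], [0,2,5], [0,3,4], [0,4,7], [0,5,6], [0,6,7], [1,2,5], [1,2,7], [1,3,4], [1,3,6], [1,4,5], [1,6,7], [2,3,8], [2,7,8], [3,6,8], [4,5,8], [4,7,8], [5,6,8]

Hence C_0 ≅ Z^9, C_1 ≅ Z^27, C_2 ≅ Z^18.

The boundary map ∂_1: C_1 → C_0 sends each edge [p,q] (with p < q) to q − p.
The resulting 9×27 matrix has rank 8, and its Smith normal form has invariant factors (1,1,1,1,1,1,1,1).

The boundary map ∂_2: C_2 → C_1 maps a triangle to the signed sum of its edges. For instance
  ∂[2,7,8] = [7,8] − [2,8] + [2,7],
  ∂[0,6,7] = [6,7] − [0,7] + [0,6].
The 27×18 boundary matrix has rank 17 and Smith normal form diag(1,1,1,1,1,1,1,1,1,1,1,1,1,1,1,1,1).

Reading off H_k = ker ∂_k / im ∂_{k+1}:

  H_0: rank C_0 − rank ∂_1 = 9 − 8 = 1, and the invariant factors of ∂_1 are all 1, so H_0 ≅ Z.
  H_1: rank ker ∂_1 − rank ∂_2 = (27 − 8) − 17 = 2, and the invariant factors of ∂_2 are all 1, so H_1 ≅ Z^2.
  H_2: rank ker ∂_2 − rank ∂_3 = (18 − 17) − 0 = 1, and there is no ∂_3, so H_2 ≅ Z.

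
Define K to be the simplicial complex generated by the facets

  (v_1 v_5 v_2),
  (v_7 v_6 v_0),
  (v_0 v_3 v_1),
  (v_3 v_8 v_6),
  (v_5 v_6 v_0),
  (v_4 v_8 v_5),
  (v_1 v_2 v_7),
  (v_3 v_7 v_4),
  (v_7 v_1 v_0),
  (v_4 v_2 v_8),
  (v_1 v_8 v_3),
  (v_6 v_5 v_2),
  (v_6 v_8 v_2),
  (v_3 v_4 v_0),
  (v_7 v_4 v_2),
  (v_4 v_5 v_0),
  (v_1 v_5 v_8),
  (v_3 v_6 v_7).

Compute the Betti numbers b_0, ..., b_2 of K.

Fix the vertex order v_0 < v_1 < v_2 < v_3 < v_4 < v_5 < v_6 < v_7 < v_8 and write every simplex with vertices in increasing order. Then dim K = 2 and the simplices of K are:

  0-simplices (9): [v_0], [v_1], [v_2], [v_3], [v_4], [v_5], [v_6], [v_7], [v_8]
  1-simplices (27): (27 of them)
  2-simplices (18): (18 of them)

giving chain groups C_0 ≅ Z^9, C_1 ≅ Z^27, C_2 ≅ Z^18.

The boundary map ∂_1: C_1 → C_0 maps an edge to its endpoints' difference, ∂[p,q] = q − p.
As a 9×27 matrix over Z this has rank 8, with invariant factors (1,1,1,1,1,1,1,1).

The boundary map ∂_2: C_2 → C_1 acts by ∂[p,q,r] = [q,r] − [p,r] + [p,q]. For instance
  ∂[v_3,v_6,v_7] = [v_6,v_7] − [v_3,v_7] + [v_3,v_6],
  ∂[v_0,v_1,v_7] = [v_1,v_7] − [v_0,v_7] + [v_0,v_1].
This gives a 27×18 integer matrix of rank 18; reducing to Smith normal form yields diagonal entries (1,1,1,1,1,1,1,1,1,1,1,1,1,1,1,1,1,2).

From H_k ≅ ker(∂_k) / im(∂_{k+1}) we obtain:

  H_0: rank C_0 − rank ∂_1 = 9 − 8 = 1, and the invariant factors of ∂_1 are all 1, so H_0 = Z.
  H_1: rank ker ∂_1 − rank ∂_2 = (27 − 8) − 18 = 1, and ∂_2 has invariant factor 2 > 1, so H_1 = Z ⊕ Z/2.
  H_2: rank ker ∂_2 − rank ∂_3 = (18 − 18) − 0 = 0, and there is no ∂_3, so H_2 = 0.

(K is a triangulation of the Klein bottle.)

Hence the Betti numbers are b_0 = 1, b_1 = 1, b_2 = 0.

b_0 = 1, b_1 = 1, b_2 = 0.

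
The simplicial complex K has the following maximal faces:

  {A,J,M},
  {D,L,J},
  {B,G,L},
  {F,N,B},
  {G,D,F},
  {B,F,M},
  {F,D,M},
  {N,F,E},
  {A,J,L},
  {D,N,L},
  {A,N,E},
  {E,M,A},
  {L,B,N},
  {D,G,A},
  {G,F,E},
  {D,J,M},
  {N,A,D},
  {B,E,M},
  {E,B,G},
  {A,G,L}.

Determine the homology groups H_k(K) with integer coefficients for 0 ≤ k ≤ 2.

Take the total order A < B < D < E < F < G < J < L < M < N on the vertex set. Then K (dimension 2) consists of the simplices:

  0-simplices (10): A, B, D, E, F, G, J, L, M, N
  1-simplices (30): AD, AE, AG, AJ, AL, AM, AN, BE, BF, BG, BL, BM, BN, DF, DG, DJ, DL, DM, DN, EF, EG, EM, EN, FG, FM, FN, GL, JL, JM, LN
  2-simplices (20): ADG, ADN, AEM, AEN, AGL, AJL, AJM, BEG, BEM, BFM, BFN, BGL, BLN, DFG, DFM, DJL, DJM, DLN, EFG, EFN

so the chain groups are C_0 ≅ Z^10, C_1 ≅ Z^30, C_2 ≅ Z^20.

Boundary ∂_1: C_1 → C_0 maps an edge to its endpoints' difference, ∂[p,q] = q − p. For instance
  ∂DL = L − D.
This gives a 10×30 integer matrix of rank 9; reducing to Smith normal form yields diagonal entries (1,1,1,1,1,1,1,1,1).

The boundary map ∂_2: C_2 → C_1 acts by ∂[p,q,r] = [q,r] − [p,r] + [p,q]. For instance
  ∂BFN = FN − BN + BF,
  ∂AJM = JM − AM + AJ.
The 30×20 boundary matrix has rank 20 and Smith normal form diag(1,1,1,1,1,1,1,1,1,1,1,1,1,1,1,1,1,1,1,2).

Computing H_k = (kernel of ∂_k) / (image of ∂_{k+1}):

  H_0: rank C_0 − rank ∂_1 = 10 − 9 = 1, and the invariant factors of ∂_1 are all 1, so H_0 = Z.
  H_1: rank ker ∂_1 − rank ∂_2 = (30 − 9) − 20 = 1, and ∂_2 has invariant factor 2 > 1, so H_1 = Z ⊕ Z/2.
  H_2: rank ker ∂_2 − rank ∂_3 = (20 − 20) − 0 = 0, and there is no ∂_3, so H_2 = 0.

As a check, the Euler characteristic is 10 − 30 + 20 = 0, which agrees with 1 − 1 + 0 = 0.
(K is a triangulation of the Klein bottle.)

H_0 = Z,  H_1 = Z ⊕ Z/2,  H_2 = 0.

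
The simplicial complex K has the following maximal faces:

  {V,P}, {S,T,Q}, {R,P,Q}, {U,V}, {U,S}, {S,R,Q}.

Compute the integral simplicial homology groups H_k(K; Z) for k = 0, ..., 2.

We work with the vertex ordering P < Q < R < S < T < U < V. The simplices of K, each written with vertices in increasing order, are:

  0-simplices (7): P, Q, R, S, T, U, V
  1-simplices (10): PQ, PR, PV, QR, QS, QT, RS, ST, SU, UV
  2-simplices (3): PQR, QRS, QST

Hence C_0 ≅ Z^7, C_1 ≅ Z^10, C_2 ≅ Z^3.

∂_1: C_1 → C_0 is given by ∂[p,q] = [q] − [p]. For instance
  ∂PR = R − P.
As a 7×10 matrix over Z this has rank 6, with invariant factors (1,1,1,1,1,1).

∂_2: C_2 → C_1 acts by ∂[p,q,r] = [q,r] − [p,r] + [p,q]. For instance
  ∂PQR = QR − PR + PQ,
  ∂QRS = RS − QS + QR.
The 10×3 boundary matrix has rank 3 and Smith normal form diag(1,1,1).

Computing H_k = (kernel of ∂_k) / (image of ∂_{k+1}):

  H_0: rank C_0 − rank ∂_1 = 7 − 6 = 1, and the invariant factors of ∂_1 are all 1, so H_0 = Z.
  H_1: rank ker ∂_1 − rank ∂_2 = (10 − 6) − 3 = 1, and the invariant factors of ∂_2 are all 1, so H_1 = Z.
  H_2: rank ker ∂_2 − rank ∂_3 = (3 − 3) − 0 = 0, and there is no ∂_3, so H_2 = 0.

H_0 ≅ Z,  H_1 ≅ Z,  H_2 = 0.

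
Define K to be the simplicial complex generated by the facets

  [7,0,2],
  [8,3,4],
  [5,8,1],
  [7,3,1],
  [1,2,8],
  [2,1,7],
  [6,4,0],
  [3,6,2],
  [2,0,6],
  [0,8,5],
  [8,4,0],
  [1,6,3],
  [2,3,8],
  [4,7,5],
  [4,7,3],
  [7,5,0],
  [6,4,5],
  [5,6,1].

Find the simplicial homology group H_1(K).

H_1 ≅ Z ⊕ Z_2.

Take the total order 0 < 1 < 2 < 3 < 4 < 5 < 6 < 7 < 8 on the vertex set. Then K (dimension 2) consists of the simplices:

  0-simplices (9): [0], [1], [2], [3], [4], [5], [6], [7], [8]
  1-simplices (27): (27 of them)
  2-simplices (18): [0,2,6], [0,2,7], [0,4,6], [0,4,8], [0,5,7], [0,5,8], [1,2,7], [1,2,8], [1,3,6], [1,3,7], [1,5,6], [1,5,8], [2,3,6], [2,3,8], [3,4,7], [3,4,8], [4,5,6], [4,5,7]

giving chain groups C_0 ≅ Z^9, C_1 ≅ Z^27, C_2 ≅ Z^18.

The boundary map ∂_1: C_1 → C_0 sends each edge [p,q] (with p < q) to q − p.
This gives a 9×27 integer matrix of rank 8; reducing to Smith normal form yields diagonal entries (1,1,1,1,1,1,1,1).

Boundary ∂_2: C_2 → C_1 sends each 2-simplex [p,q,r] to [q,r] − [p,r] + [p,q]. For instance
  ∂[4,5,7] = [5,7] − [4,7] + [4,5],
  ∂[1,3,6] = [3,6] − [1,6] + [1,3].
The 27×18 boundary matrix has rank 18 and Smith normal form diag(1,1,1,1,1,1,1,1,1,1,1,1,1,1,1,1,1,2).

From H_k ≅ ker(∂_k) / im(∂_{k+1}) we obtain:

  H_1: rank ker ∂_1 − rank ∂_2 = (27 − 8) − 18 = 1, and ∂_2 has invariant factor 2 > 1, so H_1 ≅ Z ⊕ Z_2.

(K is a triangulation of the Klein bottle.)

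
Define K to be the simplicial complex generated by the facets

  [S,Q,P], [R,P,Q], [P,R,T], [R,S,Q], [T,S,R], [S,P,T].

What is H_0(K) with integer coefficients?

H_0 ≅ Z.

Fix the vertex order P < Q < R < S < T and write every simplex with vertices in increasing order. Then dim K = 2 and the simplices of K are:

  0-simplices (5): P, Q, R, S, T
  1-simplices (9): PQ, PR, PS, PT, QR, QS, RS, RT, ST
  2-simplices (6): PQR, PQS, PRT, PST, QRS, RST

giving chain groups C_0 ≅ Z^5, C_1 ≅ Z^9, C_2 ≅ Z^6.

The boundary map ∂_1: C_1 → C_0 maps an edge to its endpoints' difference, ∂[p,q] = q − p.
The resulting 5×9 matrix has rank 4, and its Smith normal form has invariant factors (1,1,1,1).

The boundary map ∂_2: C_2 → C_1 sends each 2-simplex [p,q,r] to [q,r] − [p,r] + [p,q]. For instance
  ∂PRT = RT − PT + PR,
  ∂PQS = QS − PS + PQ.
This gives a 9×6 integer matrix of rank 5; reducing to Smith normal form yields diagonal entries (1,1,1,1,1).

Reading off H_k = ker ∂_k / im ∂_{k+1}:

  H_0: rank C_0 − rank ∂_1 = 5 − 4 = 1, and the invariant factors of ∂_1 are all 1, so H_0 = Z.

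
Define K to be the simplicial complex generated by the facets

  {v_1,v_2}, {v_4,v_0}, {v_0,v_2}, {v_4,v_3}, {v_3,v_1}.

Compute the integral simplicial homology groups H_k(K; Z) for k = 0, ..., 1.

We work with the vertex ordering v_0 < v_1 < v_2 < v_3 < v_4. The simplices of K, each written with vertices in increasing order, are:

  0-simplices (5): [v_0], [v_1], [v_2], [v_3], [v_4]
  1-simplices (5): [v_0,v_2], [v_0,v_4], [v_1,v_2], [v_1,v_3], [v_3,v_4]

Hence C_0 ≅ Z^5, C_1 ≅ Z^5.

Boundary ∂_1: C_1 → C_0 is given by ∂[p,q] = [q] − [p]. For instance
  ∂[v_3,v_4] = [v_4] − [v_3].
As a 5×5 matrix over Z this has rank 4, with invariant factors (1,1,1,1).

Reading off H_k = ker ∂_k / im ∂_{k+1}:

  H_0: rank C_0 − rank ∂_1 = 5 − 4 = 1, and the invariant factors of ∂_1 are all 1, so H_0 = Z.
  H_1: rank ker ∂_1 − rank ∂_2 = (5 − 4) − 0 = 1, and there is no ∂_2, so H_1 = Z.

As a check, the Euler characteristic is 5 − 5 = 0, which agrees with 1 − 1 = 0.
(K is a triangulation of the circle S^1.)

H_0 = Z,  H_1 = Z.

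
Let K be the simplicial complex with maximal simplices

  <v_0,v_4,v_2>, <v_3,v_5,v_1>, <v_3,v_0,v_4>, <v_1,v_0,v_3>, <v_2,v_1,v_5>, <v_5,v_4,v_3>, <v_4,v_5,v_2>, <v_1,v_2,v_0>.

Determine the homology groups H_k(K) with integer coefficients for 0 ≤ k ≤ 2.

Order the vertices as v_0 < v_1 < v_2 < v_3 < v_4 < v_5. Listing each simplex with vertices in this order, K has dimension 2 with simplices:

  0-simplices (6): [v_0], [v_1], [v_2], [v_3], [v_4], [v_5]
  1-simplices (12): [v_0,v_1], [v_0,v_2], [v_0,v_3], [v_0,v_4], [v_1,v_2], [v_1,v_3], [v_1,v_5], [v_2,v_4], [v_2,v_5], [v_3,v_4], [v_3,v_5], [v_4,v_5]
  2-simplices (8): [v_0,v_1,v_2], [v_0,v_1,v_3], [v_0,v_2,v_4], [v_0,v_3,v_4], [v_1,v_2,v_5], [v_1,v_3,v_5], [v_2,v_4,v_5], [v_3,v_4,v_5]

so the chain groups are C_0 ≅ Z^6, C_1 ≅ Z^12, C_2 ≅ Z^8.

Boundary ∂_1: C_1 → C_0 sends each edge [p,q] (with p < q) to q − p.
As a 6×12 matrix over Z this has rank 5, with invariant factors (1,1,1,1,1).

Boundary ∂_2: C_2 → C_1 maps a triangle to the signed sum of its edges. For instance
  ∂[v_0,v_3,v_4] = [v_3,v_4] − [v_0,v_4] + [v_0,v_3],
  ∂[v_1,v_3,v_5] = [v_3,v_5] − [v_1,v_5] + [v_1,v_3].
As a 12×8 matrix over Z this has rank 7, with invariant factors (1,1,1,1,1,1,1).

Now H_k = ker ∂_k / im ∂_{k+1}, so:

  H_0: rank C_0 − rank ∂_1 = 6 − 5 = 1, and the invariant factors of ∂_1 are all 1, so H_0 ≅ Z.
  H_1: rank ker ∂_1 − rank ∂_2 = (12 − 5) − 7 = 0, and the invariant factors of ∂_2 are all 1, so H_1 ≅ 0.
  H_2: rank ker ∂_2 − rank ∂_3 = (8 − 7) − 0 = 1, and there is no ∂_3, so H_2 ≅ Z.

(K is a triangulation of the 2-sphere S^2.)

H_0 ≅ Z,  H_1 = 0,  H_2 ≅ Z.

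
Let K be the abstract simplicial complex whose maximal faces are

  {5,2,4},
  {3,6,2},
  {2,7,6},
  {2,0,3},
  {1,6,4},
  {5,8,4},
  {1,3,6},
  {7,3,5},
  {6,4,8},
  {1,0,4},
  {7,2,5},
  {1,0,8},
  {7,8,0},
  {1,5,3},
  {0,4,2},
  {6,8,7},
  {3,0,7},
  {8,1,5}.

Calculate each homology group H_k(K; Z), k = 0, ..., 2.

Order the vertices as 0 < 1 < 2 < 3 < 4 < 5 < 6 < 7 < 8. Listing each simplex with vertices in this order, K has dimension 2 with simplices:

  0-simplices (9): [0], [1], [2], [3], [4], [5], [6], [7], [8]
  1-simplices (27): (27 of them)
  2-simplices (18): [0,1,4], [0,1,8], [0,2,3], [0,2,4], [0,3,7], [0,7,8], [1,3,5], [1,3,6], [1,4,6], [1,5,8], [2,3,6], [2,4,5], [2,5,7], [2,6,7], [3,5,7], [4,5,8], [4,6,8], [6,7,8]

so the chain groups are C_0 ≅ Z^9, C_1 ≅ Z^27, C_2 ≅ Z^18.

Boundary ∂_1: C_1 → C_0 maps an edge to its endpoints' difference, ∂[p,q] = q − p. For instance
  ∂[2,6] = [6] − [2].
The 9×27 boundary matrix has rank 8 and Smith normal form diag(1,1,1,1,1,1,1,1).

The boundary map ∂_2: C_2 → C_1 acts by ∂[p,q,r] = [q,r] − [p,r] + [p,q]. For instance
  ∂[0,1,4] = [1,4] − [0,4] + [0,1],
  ∂[1,5,8] = [5,8] − [1,8] + [1,5].
The 27×18 boundary matrix has rank 18 and Smith normal form diag(1,1,1,1,1,1,1,1,1,1,1,1,1,1,1,1,1,2).

From H_k ≅ ker(∂_k) / im(∂_{k+1}) we obtain:

  H_0: rank C_0 − rank ∂_1 = 9 − 8 = 1, and the invariant factors of ∂_1 are all 1, so H_0 = Z.
  H_1: rank ker ∂_1 − rank ∂_2 = (27 − 8) − 18 = 1, and ∂_2 has invariant factor 2 > 1, so H_1 = Z × Z/2.
  H_2: rank ker ∂_2 − rank ∂_3 = (18 − 18) − 0 = 0, and there is no ∂_3, so H_2 = 0.

H_0 ≅ Z,  H_1 ≅ Z × Z/2,  H_2 = 0.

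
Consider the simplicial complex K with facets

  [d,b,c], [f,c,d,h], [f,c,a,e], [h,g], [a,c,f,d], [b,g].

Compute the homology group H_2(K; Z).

H_2 ≅ 0.

We work with the vertex ordering a < b < c < d < e < f < g < h. The simplices of K, each written with vertices in increasing order, are:

  0-simplices (8): a, b, c, d, e, f, g, h
  1-simplices (16): ac, ad, ae, af, bc, bd, bg, cd, ce, cf, ch, df, dh, ef, fh, gh
  2-simplices (11): acd, ace, acf, adf, aef, bcd, cdf, cdh, cef, cfh, dfh
  3-simplices (3): acdf, acef, cdfh

giving chain groups C_0 ≅ Z^8, C_1 ≅ Z^16, C_2 ≅ Z^11, C_3 ≅ Z^3.

Boundary ∂_1: C_1 → C_0 sends each edge [p,q] (with p < q) to q − p.
The resulting 8×16 matrix has rank 7, and its Smith normal form has invariant factors (1,1,1,1,1,1,1).

Boundary ∂_2: C_2 → C_1 acts by ∂[p,q,r] = [q,r] − [p,r] + [p,q]. For instance
  ∂dfh = fh − dh + df,
  ∂acd = cd − ad + ac.
The 16×11 boundary matrix has rank 8 and Smith normal form diag(1,1,1,1,1,1,1,1).

Boundary ∂_3: C_3 → C_2 sends each 3-simplex σ to the alternating sum Σ_i (−1)^i (σ with its i-th vertex removed). For instance
  ∂acdf = cdf − adf + acf − acd,
  ∂cdfh = dfh − cfh + cdh − cdf.
As a 11×3 matrix over Z this has rank 3, with invariant factors (1,1,1).

From H_k ≅ ker(∂_k) / im(∂_{k+1}) we obtain:

  H_2: rank ker ∂_2 − rank ∂_3 = (11 − 8) − 3 = 0, and the invariant factors of ∂_3 are all 1, so H_2 = 0.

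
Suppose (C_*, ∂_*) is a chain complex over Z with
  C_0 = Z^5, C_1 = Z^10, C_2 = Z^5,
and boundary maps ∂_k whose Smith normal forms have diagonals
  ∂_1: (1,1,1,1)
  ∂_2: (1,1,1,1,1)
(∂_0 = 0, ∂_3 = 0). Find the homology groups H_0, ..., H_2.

H_0: b_0 = 5 − 0 − 4 = 1; torsion from ∂_1 factors > 1: none. So H_0 ≅ Z.
H_1: b_1 = 10 − 4 − 5 = 1; torsion from ∂_2 factors > 1: none. So H_1 ≅ Z.
H_2: b_2 = 5 − 5 − 0 = 0; torsion from ∂_3 factors > 1: none. So H_2 ≅ 0.

H_0 ≅ Z,  H_1 ≅ Z,  H_2 = 0.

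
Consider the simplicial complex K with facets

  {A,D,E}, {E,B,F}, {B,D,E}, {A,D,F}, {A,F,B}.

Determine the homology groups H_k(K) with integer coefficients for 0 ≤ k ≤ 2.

We work with the vertex ordering A < B < D < E < F. The simplices of K, each written with vertices in increasing order, are:

  0-simplices (5): A, B, D, E, F
  1-simplices (10): AB, AD, AE, AF, BD, BE, BF, DE, DF, EF
  2-simplices (5): ABF, ADE, ADF, BDE, BEF

so the chain groups are C_0 ≅ Z^5, C_1 ≅ Z^10, C_2 ≅ Z^5.

The boundary map ∂_1: C_1 → C_0 maps an edge to its endpoints' difference, ∂[p,q] = q − p.
This gives a 5×10 integer matrix of rank 4; reducing to Smith normal form yields diagonal entries (1,1,1,1).

∂_2: C_2 → C_1 acts by ∂[p,q,r] = [q,r] − [p,r] + [p,q]. For instance
  ∂ABF = BF − AF + AB,
  ∂BDE = DE − BE + BD.
The 10×5 boundary matrix has rank 5 and Smith normal form diag(1,1,1,1,1).

Computing H_k = (kernel of ∂_k) / (image of ∂_{k+1}):

  H_0: rank C_0 − rank ∂_1 = 5 − 4 = 1, and the invariant factors of ∂_1 are all 1, so H_0 ≅ Z.
  H_1: rank ker ∂_1 − rank ∂_2 = (10 − 4) − 5 = 1, and the invariant factors of ∂_2 are all 1, so H_1 ≅ Z.
  H_2: rank ker ∂_2 − rank ∂_3 = (5 − 5) − 0 = 0, and there is no ∂_3, so H_2 ≅ 0.

As a check, the Euler characteristic is 5 − 10 + 5 = 0, which agrees with 1 − 1 + 0 = 0.

H_0 = Z,  H_1 = Z,  H_2 = 0.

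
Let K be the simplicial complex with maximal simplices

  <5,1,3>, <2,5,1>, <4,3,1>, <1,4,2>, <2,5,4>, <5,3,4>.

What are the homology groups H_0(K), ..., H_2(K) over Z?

Take the total order 1 < 2 < 3 < 4 < 5 on the vertex set. Then K (dimension 2) consists of the simplices:

  0-simplices (5): [1], [2], [3], [4], [5]
  1-simplices (9): [1,2], [1,3], [1,4], [1,5], [2,4], [2,5], [3,4], [3,5], [4,5]
  2-simplices (6): [1,2,4], [1,2,5], [1,3,4], [1,3,5], [2,4,5], [3,4,5]

giving chain groups C_0 ≅ Z^5, C_1 ≅ Z^9, C_2 ≅ Z^6.

∂_1: C_1 → C_0 maps an edge to its endpoints' difference, ∂[p,q] = q − p.
This gives a 5×9 integer matrix of rank 4; reducing to Smith normal form yields diagonal entries (1,1,1,1).

Boundary ∂_2: C_2 → C_1 maps a triangle to the signed sum of its edges. For instance
  ∂[1,3,5] = [3,5] − [1,5] + [1,3],
  ∂[2,4,5] = [4,5] − [2,5] + [2,4].
The resulting 9×6 matrix has rank 5, and its Smith normal form has invariant factors (1,1,1,1,1).

Computing H_k = (kernel of ∂_k) / (image of ∂_{k+1}):

  H_0: rank C_0 − rank ∂_1 = 5 − 4 = 1, and the invariant factors of ∂_1 are all 1, so H_0 = Z.
  H_1: rank ker ∂_1 − rank ∂_2 = (9 − 4) − 5 = 0, and the invariant factors of ∂_2 are all 1, so H_1 = 0.
  H_2: rank ker ∂_2 − rank ∂_3 = (6 − 5) − 0 = 1, and there is no ∂_3, so H_2 = Z.

(K is a triangulation of the 2-sphere S^2.)

H_0 = Z,  H_1 = 0,  H_2 = Z.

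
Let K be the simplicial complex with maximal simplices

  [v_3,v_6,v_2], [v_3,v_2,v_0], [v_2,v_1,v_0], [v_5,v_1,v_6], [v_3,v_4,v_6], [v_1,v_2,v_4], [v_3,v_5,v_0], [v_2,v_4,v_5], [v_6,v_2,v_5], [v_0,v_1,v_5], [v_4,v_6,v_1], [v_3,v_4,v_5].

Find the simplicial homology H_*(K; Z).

H_0 = Z,  H_1 = Z/2,  H_2 = 0.

We work with the vertex ordering v_0 < v_1 < v_2 < v_3 < v_4 < v_5 < v_6. The simplices of K, each written with vertices in increasing order, are:

  0-simplices (7): [v_0], [v_1], [v_2], [v_3], [v_4], [v_5], [v_6]
  1-simplices (18): (18 of them)
  2-simplices (12): (12 of them)

so the chain groups are C_0 ≅ Z^7, C_1 ≅ Z^18, C_2 ≅ Z^12.

The boundary map ∂_1: C_1 → C_0 maps an edge to its endpoints' difference, ∂[p,q] = q − p.
This gives a 7×18 integer matrix of rank 6; reducing to Smith normal form yields diagonal entries (1,1,1,1,1,1).

∂_2: C_2 → C_1 maps a triangle to the signed sum of its edges. For instance
  ∂[v_2,v_5,v_6] = [v_5,v_6] − [v_2,v_6] + [v_2,v_5],
  ∂[v_0,v_2,v_3] = [v_2,v_3] − [v_0,v_3] + [v_0,v_2].
The resulting 18×12 matrix has rank 12, and its Smith normal form has invariant factors (1,1,1,1,1,1,1,1,1,1,1,2).

From H_k ≅ ker(∂_k) / im(∂_{k+1}) we obtain:

  H_0: rank C_0 − rank ∂_1 = 7 − 6 = 1, and the invariant factors of ∂_1 are all 1, so H_0 ≅ Z.
  H_1: rank ker ∂_1 − rank ∂_2 = (18 − 6) − 12 = 0, and ∂_2 has invariant factor 2 > 1, so H_1 ≅ Z/2.
  H_2: rank ker ∂_2 − rank ∂_3 = (12 − 12) − 0 = 0, and there is no ∂_3, so H_2 ≅ 0.

As a check, the Euler characteristic is 7 − 18 + 12 = 1, which agrees with 1 − 0 + 0 = 1.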